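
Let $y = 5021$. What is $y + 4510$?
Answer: $9531$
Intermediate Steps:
$y + 4510 = 5021 + 4510 = 9531$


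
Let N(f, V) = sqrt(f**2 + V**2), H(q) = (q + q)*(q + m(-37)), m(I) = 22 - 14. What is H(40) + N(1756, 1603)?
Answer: 3840 + sqrt(5653145) ≈ 6217.6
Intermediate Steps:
m(I) = 8
H(q) = 2*q*(8 + q) (H(q) = (q + q)*(q + 8) = (2*q)*(8 + q) = 2*q*(8 + q))
N(f, V) = sqrt(V**2 + f**2)
H(40) + N(1756, 1603) = 2*40*(8 + 40) + sqrt(1603**2 + 1756**2) = 2*40*48 + sqrt(2569609 + 3083536) = 3840 + sqrt(5653145)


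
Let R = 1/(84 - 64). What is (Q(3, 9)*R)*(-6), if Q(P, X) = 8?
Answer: -12/5 ≈ -2.4000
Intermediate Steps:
R = 1/20 ≈ 0.050000
(Q(3, 9)*R)*(-6) = (8*(1/20))*(-6) = (2/5)*(-6) = -12/5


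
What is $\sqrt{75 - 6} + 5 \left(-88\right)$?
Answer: $-440 + \sqrt{69} \approx -431.69$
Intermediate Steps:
$\sqrt{75 - 6} + 5 \left(-88\right) = \sqrt{69} - 440 = -440 + \sqrt{69}$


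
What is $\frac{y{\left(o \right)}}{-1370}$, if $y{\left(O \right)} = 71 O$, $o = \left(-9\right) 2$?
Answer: $\frac{639}{685} \approx 0.93285$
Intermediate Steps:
$o = -18$
$\frac{y{\left(o \right)}}{-1370} = \frac{71 \left(-18\right)}{-1370} = \left(-1278\right) \left(- \frac{1}{1370}\right) = \frac{639}{685}$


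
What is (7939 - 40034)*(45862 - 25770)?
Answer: -644852740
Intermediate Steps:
(7939 - 40034)*(45862 - 25770) = -32095*20092 = -644852740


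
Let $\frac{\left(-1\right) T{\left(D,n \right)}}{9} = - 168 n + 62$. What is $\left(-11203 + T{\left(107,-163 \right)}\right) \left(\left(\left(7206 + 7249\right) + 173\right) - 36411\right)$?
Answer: $5624740911$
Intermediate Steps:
$T{\left(D,n \right)} = -558 + 1512 n$ ($T{\left(D,n \right)} = - 9 \left(- 168 n + 62\right) = - 9 \left(62 - 168 n\right) = -558 + 1512 n$)
$\left(-11203 + T{\left(107,-163 \right)}\right) \left(\left(\left(7206 + 7249\right) + 173\right) - 36411\right) = \left(-11203 + \left(-558 + 1512 \left(-163\right)\right)\right) \left(\left(\left(7206 + 7249\right) + 173\right) - 36411\right) = \left(-11203 - 247014\right) \left(\left(14455 + 173\right) - 36411\right) = \left(-11203 - 247014\right) \left(14628 - 36411\right) = \left(-258217\right) \left(-21783\right) = 5624740911$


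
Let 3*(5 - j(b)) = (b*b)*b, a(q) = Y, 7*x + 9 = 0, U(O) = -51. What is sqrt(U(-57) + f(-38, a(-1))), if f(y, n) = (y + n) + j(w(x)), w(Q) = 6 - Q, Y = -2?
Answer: I*sqrt(516005)/49 ≈ 14.66*I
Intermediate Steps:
x = -9/7 (x = -9/7 + (1/7)*0 = -9/7 + 0 = -9/7 ≈ -1.2857)
a(q) = -2
j(b) = 5 - b**3/3 (j(b) = 5 - b*b*b/3 = 5 - b**2*b/3 = 5 - b**3/3)
f(y, n) = -42502/343 + n + y (f(y, n) = (y + n) + (5 - (6 - 1*(-9/7))**3/3) = (n + y) + (5 - (6 + 9/7)**3/3) = (n + y) + (5 - (51/7)**3/3) = (n + y) + (5 - 1/3*132651/343) = (n + y) + (5 - 44217/343) = (n + y) - 42502/343 = -42502/343 + n + y)
sqrt(U(-57) + f(-38, a(-1))) = sqrt(-51 + (-42502/343 - 2 - 38)) = sqrt(-51 - 56222/343) = sqrt(-73715/343) = I*sqrt(516005)/49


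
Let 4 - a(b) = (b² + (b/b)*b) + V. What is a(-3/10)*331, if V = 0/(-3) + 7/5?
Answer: 93011/100 ≈ 930.11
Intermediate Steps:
V = 7/5 (V = 0*(-⅓) + 7*(⅕) = 0 + 7/5 = 7/5 ≈ 1.4000)
a(b) = 13/5 - b - b² (a(b) = 4 - ((b² + (b/b)*b) + 7/5) = 4 - ((b² + 1*b) + 7/5) = 4 - ((b² + b) + 7/5) = 4 - ((b + b²) + 7/5) = 4 - (7/5 + b + b²) = 4 + (-7/5 - b - b²) = 13/5 - b - b²)
a(-3/10)*331 = (13/5 - (-3)/10 - (-3/10)²)*331 = (13/5 - (-3)/10 - (-3*⅒)²)*331 = (13/5 - 1*(-3/10) - (-3/10)²)*331 = (13/5 + 3/10 - 1*9/100)*331 = (13/5 + 3/10 - 9/100)*331 = (281/100)*331 = 93011/100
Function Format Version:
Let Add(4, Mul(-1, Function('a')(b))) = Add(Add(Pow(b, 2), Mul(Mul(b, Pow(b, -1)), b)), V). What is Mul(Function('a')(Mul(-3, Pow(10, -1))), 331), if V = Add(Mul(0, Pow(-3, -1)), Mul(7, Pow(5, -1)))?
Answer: Rational(93011, 100) ≈ 930.11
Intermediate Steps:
V = Rational(7, 5) (V = Add(Mul(0, Rational(-1, 3)), Mul(7, Rational(1, 5))) = Add(0, Rational(7, 5)) = Rational(7, 5) ≈ 1.4000)
Function('a')(b) = Add(Rational(13, 5), Mul(-1, b), Mul(-1, Pow(b, 2))) (Function('a')(b) = Add(4, Mul(-1, Add(Add(Pow(b, 2), Mul(Mul(b, Pow(b, -1)), b)), Rational(7, 5)))) = Add(4, Mul(-1, Add(Add(Pow(b, 2), Mul(1, b)), Rational(7, 5)))) = Add(4, Mul(-1, Add(Add(Pow(b, 2), b), Rational(7, 5)))) = Add(4, Mul(-1, Add(Add(b, Pow(b, 2)), Rational(7, 5)))) = Add(4, Mul(-1, Add(Rational(7, 5), b, Pow(b, 2)))) = Add(4, Add(Rational(-7, 5), Mul(-1, b), Mul(-1, Pow(b, 2)))) = Add(Rational(13, 5), Mul(-1, b), Mul(-1, Pow(b, 2))))
Mul(Function('a')(Mul(-3, Pow(10, -1))), 331) = Mul(Add(Rational(13, 5), Mul(-1, Mul(-3, Pow(10, -1))), Mul(-1, Pow(Mul(-3, Pow(10, -1)), 2))), 331) = Mul(Add(Rational(13, 5), Mul(-1, Mul(-3, Rational(1, 10))), Mul(-1, Pow(Mul(-3, Rational(1, 10)), 2))), 331) = Mul(Add(Rational(13, 5), Mul(-1, Rational(-3, 10)), Mul(-1, Pow(Rational(-3, 10), 2))), 331) = Mul(Add(Rational(13, 5), Rational(3, 10), Mul(-1, Rational(9, 100))), 331) = Mul(Add(Rational(13, 5), Rational(3, 10), Rational(-9, 100)), 331) = Mul(Rational(281, 100), 331) = Rational(93011, 100)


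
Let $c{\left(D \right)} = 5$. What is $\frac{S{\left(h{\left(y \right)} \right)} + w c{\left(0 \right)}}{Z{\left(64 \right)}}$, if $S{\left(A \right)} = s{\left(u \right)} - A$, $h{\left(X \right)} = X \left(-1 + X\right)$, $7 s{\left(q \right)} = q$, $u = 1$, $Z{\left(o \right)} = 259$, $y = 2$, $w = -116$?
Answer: $- \frac{4073}{1813} \approx -2.2466$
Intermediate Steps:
$s{\left(q \right)} = \frac{q}{7}$
$S{\left(A \right)} = \frac{1}{7} - A$ ($S{\left(A \right)} = \frac{1}{7} \cdot 1 - A = \frac{1}{7} - A$)
$\frac{S{\left(h{\left(y \right)} \right)} + w c{\left(0 \right)}}{Z{\left(64 \right)}} = \frac{\left(\frac{1}{7} - 2 \left(-1 + 2\right)\right) - 580}{259} = \left(\left(\frac{1}{7} - 2 \cdot 1\right) - 580\right) \frac{1}{259} = \left(\left(\frac{1}{7} - 2\right) - 580\right) \frac{1}{259} = \left(- \frac{13}{7} - 580\right) \frac{1}{259} = \left(- \frac{4073}{7}\right) \frac{1}{259} = - \frac{4073}{1813}$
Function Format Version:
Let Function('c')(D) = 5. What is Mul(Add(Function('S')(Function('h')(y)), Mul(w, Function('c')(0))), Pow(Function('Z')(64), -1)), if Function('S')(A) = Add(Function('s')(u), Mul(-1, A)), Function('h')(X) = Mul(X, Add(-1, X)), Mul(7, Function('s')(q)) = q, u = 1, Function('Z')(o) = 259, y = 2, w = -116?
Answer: Rational(-4073, 1813) ≈ -2.2466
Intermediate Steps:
Function('s')(q) = Mul(Rational(1, 7), q)
Function('S')(A) = Add(Rational(1, 7), Mul(-1, A)) (Function('S')(A) = Add(Mul(Rational(1, 7), 1), Mul(-1, A)) = Add(Rational(1, 7), Mul(-1, A)))
Mul(Add(Function('S')(Function('h')(y)), Mul(w, Function('c')(0))), Pow(Function('Z')(64), -1)) = Mul(Add(Add(Rational(1, 7), Mul(-1, Mul(2, Add(-1, 2)))), Mul(-116, 5)), Pow(259, -1)) = Mul(Add(Add(Rational(1, 7), Mul(-1, Mul(2, 1))), -580), Rational(1, 259)) = Mul(Add(Add(Rational(1, 7), Mul(-1, 2)), -580), Rational(1, 259)) = Mul(Add(Add(Rational(1, 7), -2), -580), Rational(1, 259)) = Mul(Add(Rational(-13, 7), -580), Rational(1, 259)) = Mul(Rational(-4073, 7), Rational(1, 259)) = Rational(-4073, 1813)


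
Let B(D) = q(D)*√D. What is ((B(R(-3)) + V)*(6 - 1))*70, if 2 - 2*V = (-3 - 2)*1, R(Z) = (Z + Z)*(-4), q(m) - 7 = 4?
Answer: 1225 + 7700*√6 ≈ 20086.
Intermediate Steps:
q(m) = 11 (q(m) = 7 + 4 = 11)
R(Z) = -8*Z (R(Z) = (2*Z)*(-4) = -8*Z)
B(D) = 11*√D
V = 7/2 (V = 1 - (-3 - 2)/2 = 1 - (-5)/2 = 1 - ½*(-5) = 1 + 5/2 = 7/2 ≈ 3.5000)
((B(R(-3)) + V)*(6 - 1))*70 = ((11*√(-8*(-3)) + 7/2)*(6 - 1))*70 = ((11*√24 + 7/2)*5)*70 = ((11*(2*√6) + 7/2)*5)*70 = ((22*√6 + 7/2)*5)*70 = ((7/2 + 22*√6)*5)*70 = (35/2 + 110*√6)*70 = 1225 + 7700*√6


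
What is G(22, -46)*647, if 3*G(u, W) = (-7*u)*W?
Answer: 4583348/3 ≈ 1.5278e+6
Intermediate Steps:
G(u, W) = -7*W*u/3 (G(u, W) = ((-7*u)*W)/3 = (-7*W*u)/3 = -7*W*u/3)
G(22, -46)*647 = -7/3*(-46)*22*647 = (7084/3)*647 = 4583348/3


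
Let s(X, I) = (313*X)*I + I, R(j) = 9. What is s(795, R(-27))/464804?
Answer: 559881/116201 ≈ 4.8182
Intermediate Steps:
s(X, I) = I + 313*I*X (s(X, I) = 313*I*X + I = I + 313*I*X)
s(795, R(-27))/464804 = (9*(1 + 313*795))/464804 = (9*(1 + 248835))*(1/464804) = (9*248836)*(1/464804) = 2239524*(1/464804) = 559881/116201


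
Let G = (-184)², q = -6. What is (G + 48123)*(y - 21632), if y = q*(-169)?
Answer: -1690243022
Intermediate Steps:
G = 33856
y = 1014 (y = -6*(-169) = 1014)
(G + 48123)*(y - 21632) = (33856 + 48123)*(1014 - 21632) = 81979*(-20618) = -1690243022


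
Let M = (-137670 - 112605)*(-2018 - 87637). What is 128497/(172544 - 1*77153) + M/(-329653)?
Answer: -30146190758554/442900413 ≈ -68065.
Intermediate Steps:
M = 22438405125 (M = -250275*(-89655) = 22438405125)
128497/(172544 - 1*77153) + M/(-329653) = 128497/(172544 - 1*77153) + 22438405125/(-329653) = 128497/(172544 - 77153) + 22438405125*(-1/329653) = 128497/95391 - 316033875/4643 = -30146190758554/442900413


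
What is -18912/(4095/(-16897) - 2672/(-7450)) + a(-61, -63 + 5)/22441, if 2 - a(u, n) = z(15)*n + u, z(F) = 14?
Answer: -26712555774582025/164279721997 ≈ -1.6260e+5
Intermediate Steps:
a(u, n) = 2 - u - 14*n (a(u, n) = 2 - (14*n + u) = 2 - (u + 14*n) = 2 + (-u - 14*n) = 2 - u - 14*n)
-18912/(4095/(-16897) - 2672/(-7450)) + a(-61, -63 + 5)/22441 = -18912/(4095/(-16897) - 2672/(-7450)) + (2 - 1*(-61) - 14*(-63 + 5))/22441 = -18912/(4095*(-1/16897) - 2672*(-1/7450)) + (2 + 61 - 14*(-58))*(1/22441) = -18912/(-4095/16897 + 1336/3725) + (2 + 61 + 812)*(1/22441) = -18912/7320517/62941325 + 875*(1/22441) = -18912*62941325/7320517 + 875/22441 = -1190346338400/7320517 + 875/22441 = -26712555774582025/164279721997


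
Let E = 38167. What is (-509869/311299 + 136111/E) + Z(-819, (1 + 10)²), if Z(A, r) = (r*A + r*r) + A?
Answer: -1013182881911375/11881348933 ≈ -85275.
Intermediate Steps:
Z(A, r) = A + r² + A*r (Z(A, r) = (A*r + r²) + A = (r² + A*r) + A = A + r² + A*r)
(-509869/311299 + 136111/E) + Z(-819, (1 + 10)²) = (-509869/311299 + 136111/38167) + (-819 + ((1 + 10)²)² - 819*(1 + 10)²) = (-509869*1/311299 + 136111*(1/38167)) + (-819 + (11²)² - 819*11²) = (-509869/311299 + 136111/38167) + (-819 + 121² - 819*121) = 22911048066/11881348933 + (-819 + 14641 - 99099) = 22911048066/11881348933 - 85277 = -1013182881911375/11881348933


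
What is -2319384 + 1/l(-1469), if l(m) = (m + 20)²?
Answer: -4869780965783/2099601 ≈ -2.3194e+6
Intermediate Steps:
l(m) = (20 + m)²
-2319384 + 1/l(-1469) = -2319384 + 1/((20 - 1469)²) = -2319384 + 1/((-1449)²) = -2319384 + 1/2099601 = -4869780965783/2099601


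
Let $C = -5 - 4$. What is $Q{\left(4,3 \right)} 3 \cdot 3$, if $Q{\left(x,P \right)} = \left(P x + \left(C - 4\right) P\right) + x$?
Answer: $-207$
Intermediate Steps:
$C = -9$
$Q{\left(x,P \right)} = x - 13 P + P x$ ($Q{\left(x,P \right)} = \left(P x + \left(-9 - 4\right) P\right) + x = \left(P x - 13 P\right) + x = \left(- 13 P + P x\right) + x = x - 13 P + P x$)
$Q{\left(4,3 \right)} 3 \cdot 3 = \left(4 - 39 + 3 \cdot 4\right) 3 \cdot 3 = \left(4 - 39 + 12\right) 3 \cdot 3 = \left(-23\right) 3 \cdot 3 = \left(-69\right) 3 = -207$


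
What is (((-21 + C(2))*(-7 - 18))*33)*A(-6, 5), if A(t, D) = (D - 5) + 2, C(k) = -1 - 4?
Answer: 42900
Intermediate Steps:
C(k) = -5
A(t, D) = -3 + D (A(t, D) = (-5 + D) + 2 = -3 + D)
(((-21 + C(2))*(-7 - 18))*33)*A(-6, 5) = (((-21 - 5)*(-7 - 18))*33)*(-3 + 5) = (-26*(-25)*33)*2 = (650*33)*2 = 21450*2 = 42900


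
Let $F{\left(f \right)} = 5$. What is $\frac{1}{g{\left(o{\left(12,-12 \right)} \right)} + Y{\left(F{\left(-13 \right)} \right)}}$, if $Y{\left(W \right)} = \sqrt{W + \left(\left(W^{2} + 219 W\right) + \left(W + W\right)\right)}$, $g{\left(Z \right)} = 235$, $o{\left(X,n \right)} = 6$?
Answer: $\frac{47}{10818} - \frac{\sqrt{1135}}{54090} \approx 0.0037218$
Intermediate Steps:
$Y{\left(W \right)} = \sqrt{W^{2} + 222 W}$ ($Y{\left(W \right)} = \sqrt{W + \left(\left(W^{2} + 219 W\right) + 2 W\right)} = \sqrt{W + \left(W^{2} + 221 W\right)} = \sqrt{W^{2} + 222 W}$)
$\frac{1}{g{\left(o{\left(12,-12 \right)} \right)} + Y{\left(F{\left(-13 \right)} \right)}} = \frac{1}{235 + \sqrt{5 \left(222 + 5\right)}} = \frac{1}{235 + \sqrt{5 \cdot 227}} = \frac{1}{235 + \sqrt{1135}}$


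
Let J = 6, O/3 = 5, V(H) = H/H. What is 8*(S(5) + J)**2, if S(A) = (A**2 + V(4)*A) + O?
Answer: 20808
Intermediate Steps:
V(H) = 1
O = 15 (O = 3*5 = 15)
S(A) = 15 + A + A**2 (S(A) = (A**2 + 1*A) + 15 = (A**2 + A) + 15 = (A + A**2) + 15 = 15 + A + A**2)
8*(S(5) + J)**2 = 8*((15 + 5 + 5**2) + 6)**2 = 8*((15 + 5 + 25) + 6)**2 = 8*(45 + 6)**2 = 8*51**2 = 8*2601 = 20808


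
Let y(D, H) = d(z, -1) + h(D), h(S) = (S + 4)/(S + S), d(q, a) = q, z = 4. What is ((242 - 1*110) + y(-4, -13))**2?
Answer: 18496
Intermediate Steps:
h(S) = (4 + S)/(2*S) (h(S) = (4 + S)/((2*S)) = (4 + S)*(1/(2*S)) = (4 + S)/(2*S))
y(D, H) = 4 + (4 + D)/(2*D)
((242 - 1*110) + y(-4, -13))**2 = ((242 - 1*110) + (9/2 + 2/(-4)))**2 = ((242 - 110) + (9/2 + 2*(-1/4)))**2 = (132 + (9/2 - 1/2))**2 = (132 + 4)**2 = 136**2 = 18496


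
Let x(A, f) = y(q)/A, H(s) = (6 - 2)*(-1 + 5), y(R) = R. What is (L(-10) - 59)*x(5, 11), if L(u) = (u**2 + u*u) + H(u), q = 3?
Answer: 471/5 ≈ 94.200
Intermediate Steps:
H(s) = 16 (H(s) = 4*4 = 16)
L(u) = 16 + 2*u**2 (L(u) = (u**2 + u*u) + 16 = (u**2 + u**2) + 16 = 2*u**2 + 16 = 16 + 2*u**2)
x(A, f) = 3/A
(L(-10) - 59)*x(5, 11) = ((16 + 2*(-10)**2) - 59)*(3/5) = ((16 + 2*100) - 59)*(3*(1/5)) = ((16 + 200) - 59)*(3/5) = (216 - 59)*(3/5) = 157*(3/5) = 471/5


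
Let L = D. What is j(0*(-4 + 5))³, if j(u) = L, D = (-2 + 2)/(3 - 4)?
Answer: 0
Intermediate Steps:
D = 0 (D = 0/(-1) = 0*(-1) = 0)
L = 0
j(u) = 0
j(0*(-4 + 5))³ = 0³ = 0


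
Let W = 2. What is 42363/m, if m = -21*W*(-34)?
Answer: 14121/476 ≈ 29.666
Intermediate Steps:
m = 1428 (m = -21*2*(-34) = -42*(-34) = 1428)
42363/m = 42363/1428 = 42363*(1/1428) = 14121/476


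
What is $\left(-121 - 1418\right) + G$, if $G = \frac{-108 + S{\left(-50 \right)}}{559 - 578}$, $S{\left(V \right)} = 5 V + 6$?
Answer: $- \frac{28889}{19} \approx -1520.5$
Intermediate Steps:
$S{\left(V \right)} = 6 + 5 V$
$G = \frac{352}{19}$ ($G = \frac{-108 + \left(6 + 5 \left(-50\right)\right)}{559 - 578} = \frac{-108 + \left(6 - 250\right)}{-19} = \left(-108 - 244\right) \left(- \frac{1}{19}\right) = \left(-352\right) \left(- \frac{1}{19}\right) = \frac{352}{19} \approx 18.526$)
$\left(-121 - 1418\right) + G = \left(-121 - 1418\right) + \frac{352}{19} = -1539 + \frac{352}{19} = - \frac{28889}{19}$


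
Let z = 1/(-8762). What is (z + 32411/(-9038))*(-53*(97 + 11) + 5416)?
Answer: 21867554940/19797739 ≈ 1104.5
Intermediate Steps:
z = -1/8762 ≈ -0.00011413
(z + 32411/(-9038))*(-53*(97 + 11) + 5416) = (-1/8762 + 32411/(-9038))*(-53*(97 + 11) + 5416) = (-1/8762 + 32411*(-1/9038))*(-53*108 + 5416) = (-1/8762 - 32411/9038)*(-5724 + 5416) = -70998555/19797739*(-308) = 21867554940/19797739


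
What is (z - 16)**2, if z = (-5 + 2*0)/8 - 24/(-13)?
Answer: 2362369/10816 ≈ 218.41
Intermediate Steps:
z = 127/104 (z = (-5 + 0)*(1/8) - 24*(-1/13) = -5*1/8 + 24/13 = -5/8 + 24/13 = 127/104 ≈ 1.2212)
(z - 16)**2 = (127/104 - 16)**2 = (-1537/104)**2 = 2362369/10816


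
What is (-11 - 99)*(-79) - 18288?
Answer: -9598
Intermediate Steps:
(-11 - 99)*(-79) - 18288 = -110*(-79) - 18288 = 8690 - 18288 = -9598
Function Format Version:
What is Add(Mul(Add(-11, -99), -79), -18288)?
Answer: -9598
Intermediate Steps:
Add(Mul(Add(-11, -99), -79), -18288) = Add(Mul(-110, -79), -18288) = Add(8690, -18288) = -9598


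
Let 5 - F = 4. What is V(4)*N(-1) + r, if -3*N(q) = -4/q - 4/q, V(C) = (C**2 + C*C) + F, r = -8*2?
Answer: -104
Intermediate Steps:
r = -16
F = 1 (F = 5 - 1*4 = 5 - 4 = 1)
V(C) = 1 + 2*C**2 (V(C) = (C**2 + C*C) + 1 = (C**2 + C**2) + 1 = 2*C**2 + 1 = 1 + 2*C**2)
N(q) = 8/(3*q) (N(q) = -(-4/q - 4/q)/3 = -(-8)/(3*q) = 8/(3*q))
V(4)*N(-1) + r = (1 + 2*4**2)*((8/3)/(-1)) - 16 = (1 + 2*16)*((8/3)*(-1)) - 16 = (1 + 32)*(-8/3) - 16 = 33*(-8/3) - 16 = -88 - 16 = -104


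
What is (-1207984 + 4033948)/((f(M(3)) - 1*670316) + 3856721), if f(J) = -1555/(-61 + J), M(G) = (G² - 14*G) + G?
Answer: 128581362/144982205 ≈ 0.88688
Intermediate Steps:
M(G) = G² - 13*G
(-1207984 + 4033948)/((f(M(3)) - 1*670316) + 3856721) = (-1207984 + 4033948)/((-1555/(-61 + 3*(-13 + 3)) - 1*670316) + 3856721) = 2825964/((-1555/(-61 + 3*(-10)) - 670316) + 3856721) = 2825964/((-1555/(-61 - 30) - 670316) + 3856721) = 2825964/((-1555/(-91) - 670316) + 3856721) = 2825964/((-1555*(-1/91) - 670316) + 3856721) = 2825964/((1555/91 - 670316) + 3856721) = 2825964/(-60997201/91 + 3856721) = 2825964/(289964410/91) = 2825964*(91/289964410) = 128581362/144982205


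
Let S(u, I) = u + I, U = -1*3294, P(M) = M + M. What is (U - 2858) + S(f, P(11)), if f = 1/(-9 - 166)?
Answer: -1072751/175 ≈ -6130.0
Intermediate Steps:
P(M) = 2*M
f = -1/175 (f = 1/(-175) = -1/175 ≈ -0.0057143)
U = -3294
S(u, I) = I + u
(U - 2858) + S(f, P(11)) = (-3294 - 2858) + (2*11 - 1/175) = -6152 + (22 - 1/175) = -6152 + 3849/175 = -1072751/175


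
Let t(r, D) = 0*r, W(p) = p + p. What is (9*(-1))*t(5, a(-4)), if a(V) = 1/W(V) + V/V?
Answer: 0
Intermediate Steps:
W(p) = 2*p
a(V) = 1 + 1/(2*V) (a(V) = 1/(2*V) + V/V = 1*(1/(2*V)) + 1 = 1/(2*V) + 1 = 1 + 1/(2*V))
t(r, D) = 0
(9*(-1))*t(5, a(-4)) = (9*(-1))*0 = -9*0 = 0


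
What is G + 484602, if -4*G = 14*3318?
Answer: 472989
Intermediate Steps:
G = -11613 (G = -7*3318/2 = -¼*46452 = -11613)
G + 484602 = -11613 + 484602 = 472989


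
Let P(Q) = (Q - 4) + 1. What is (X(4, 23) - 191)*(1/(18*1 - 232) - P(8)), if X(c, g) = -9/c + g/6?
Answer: 811461/856 ≈ 947.97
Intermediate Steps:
P(Q) = -3 + Q (P(Q) = (-4 + Q) + 1 = -3 + Q)
X(c, g) = -9/c + g/6 (X(c, g) = -9/c + g*(⅙) = -9/c + g/6)
(X(4, 23) - 191)*(1/(18*1 - 232) - P(8)) = ((-9/4 + (⅙)*23) - 191)*(1/(18*1 - 232) - (-3 + 8)) = ((-9*¼ + 23/6) - 191)*(1/(18 - 232) - 1*5) = ((-9/4 + 23/6) - 191)*(1/(-214) - 5) = (19/12 - 191)*(-1/214 - 5) = -2273/12*(-1071/214) = 811461/856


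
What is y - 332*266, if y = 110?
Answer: -88202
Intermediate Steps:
y - 332*266 = 110 - 332*266 = 110 - 88312 = -88202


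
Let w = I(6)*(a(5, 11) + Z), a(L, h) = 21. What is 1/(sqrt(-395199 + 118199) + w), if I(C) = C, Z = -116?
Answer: -57/60190 - I*sqrt(2770)/60190 ≈ -0.000947 - 0.00087441*I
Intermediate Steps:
w = -570 (w = 6*(21 - 116) = 6*(-95) = -570)
1/(sqrt(-395199 + 118199) + w) = 1/(sqrt(-395199 + 118199) - 570) = 1/(sqrt(-277000) - 570) = 1/(10*I*sqrt(2770) - 570) = 1/(-570 + 10*I*sqrt(2770))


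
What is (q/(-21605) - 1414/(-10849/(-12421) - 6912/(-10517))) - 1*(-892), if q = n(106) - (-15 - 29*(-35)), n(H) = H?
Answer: -36812110860/1159726733 ≈ -31.742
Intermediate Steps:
q = -894 (q = 106 - (-15 - 29*(-35)) = 106 - (-15 + 1015) = 106 - 1*1000 = 106 - 1000 = -894)
(q/(-21605) - 1414/(-10849/(-12421) - 6912/(-10517))) - 1*(-892) = (-894/(-21605) - 1414/(-10849/(-12421) - 6912/(-10517))) - 1*(-892) = (-894*(-1/21605) - 1414/(-10849*(-1/12421) - 6912*(-1/10517))) + 892 = (6/145 - 1414/(10849/12421 + 6912/10517)) + 892 = (6/145 - 1414/199952885/130631657) + 892 = (6/145 - 1414*130631657/199952885) + 892 = (6/145 - 184713162998/199952885) + 892 = -1071288356696/1159726733 + 892 = -36812110860/1159726733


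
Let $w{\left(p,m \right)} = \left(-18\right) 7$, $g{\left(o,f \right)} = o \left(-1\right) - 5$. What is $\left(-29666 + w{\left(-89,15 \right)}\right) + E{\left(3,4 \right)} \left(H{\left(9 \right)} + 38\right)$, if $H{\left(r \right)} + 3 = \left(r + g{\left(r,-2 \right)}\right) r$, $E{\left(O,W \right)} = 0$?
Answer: $-29792$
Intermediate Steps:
$g{\left(o,f \right)} = -5 - o$ ($g{\left(o,f \right)} = - o - 5 = -5 - o$)
$w{\left(p,m \right)} = -126$
$H{\left(r \right)} = -3 - 5 r$ ($H{\left(r \right)} = -3 + \left(r - \left(5 + r\right)\right) r = -3 - 5 r$)
$\left(-29666 + w{\left(-89,15 \right)}\right) + E{\left(3,4 \right)} \left(H{\left(9 \right)} + 38\right) = \left(-29666 - 126\right) + 0 \left(\left(-3 - 45\right) + 38\right) = -29792 + 0 \left(\left(-3 - 45\right) + 38\right) = -29792 + 0 \left(-48 + 38\right) = -29792 + 0 \left(-10\right) = -29792 + 0 = -29792$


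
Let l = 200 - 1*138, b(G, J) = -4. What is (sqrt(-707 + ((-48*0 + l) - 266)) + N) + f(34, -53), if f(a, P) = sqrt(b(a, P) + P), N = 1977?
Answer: 1977 + I*sqrt(57) + I*sqrt(911) ≈ 1977.0 + 37.733*I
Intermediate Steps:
l = 62 (l = 200 - 138 = 62)
f(a, P) = sqrt(-4 + P)
(sqrt(-707 + ((-48*0 + l) - 266)) + N) + f(34, -53) = (sqrt(-707 + ((-48*0 + 62) - 266)) + 1977) + sqrt(-4 - 53) = (sqrt(-707 + ((0 + 62) - 266)) + 1977) + sqrt(-57) = (sqrt(-707 + (62 - 266)) + 1977) + I*sqrt(57) = (sqrt(-707 - 204) + 1977) + I*sqrt(57) = (sqrt(-911) + 1977) + I*sqrt(57) = (I*sqrt(911) + 1977) + I*sqrt(57) = (1977 + I*sqrt(911)) + I*sqrt(57) = 1977 + I*sqrt(57) + I*sqrt(911)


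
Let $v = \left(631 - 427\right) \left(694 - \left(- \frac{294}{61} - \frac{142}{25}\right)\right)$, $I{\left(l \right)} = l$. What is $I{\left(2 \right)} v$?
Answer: $\frac{438339696}{1525} \approx 2.8744 \cdot 10^{5}$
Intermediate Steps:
$v = \frac{219169848}{1525}$ ($v = 204 \left(694 - - \frac{16012}{1525}\right) = 204 \left(694 + \left(\frac{294}{61} + \frac{142}{25}\right)\right) = 204 \left(694 + \frac{16012}{1525}\right) = 204 \cdot \frac{1074362}{1525} = \frac{219169848}{1525} \approx 1.4372 \cdot 10^{5}$)
$I{\left(2 \right)} v = 2 \cdot \frac{219169848}{1525} = \frac{438339696}{1525}$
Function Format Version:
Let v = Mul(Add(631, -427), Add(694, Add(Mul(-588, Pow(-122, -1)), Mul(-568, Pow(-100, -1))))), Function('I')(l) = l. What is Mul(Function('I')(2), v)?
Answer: Rational(438339696, 1525) ≈ 2.8744e+5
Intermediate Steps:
v = Rational(219169848, 1525) (v = Mul(204, Add(694, Add(Mul(-588, Rational(-1, 122)), Mul(-568, Rational(-1, 100))))) = Mul(204, Add(694, Add(Rational(294, 61), Rational(142, 25)))) = Mul(204, Add(694, Rational(16012, 1525))) = Mul(204, Rational(1074362, 1525)) = Rational(219169848, 1525) ≈ 1.4372e+5)
Mul(Function('I')(2), v) = Mul(2, Rational(219169848, 1525)) = Rational(438339696, 1525)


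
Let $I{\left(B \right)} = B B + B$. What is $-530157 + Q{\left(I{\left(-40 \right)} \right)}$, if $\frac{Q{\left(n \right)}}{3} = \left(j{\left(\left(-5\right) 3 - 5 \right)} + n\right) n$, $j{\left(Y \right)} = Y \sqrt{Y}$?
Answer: $6770643 - 187200 i \sqrt{5} \approx 6.7706 \cdot 10^{6} - 4.1859 \cdot 10^{5} i$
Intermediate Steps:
$I{\left(B \right)} = B + B^{2}$ ($I{\left(B \right)} = B^{2} + B = B + B^{2}$)
$j{\left(Y \right)} = Y^{\frac{3}{2}}$
$Q{\left(n \right)} = 3 n \left(n - 40 i \sqrt{5}\right)$ ($Q{\left(n \right)} = 3 \left(\left(\left(-5\right) 3 - 5\right)^{\frac{3}{2}} + n\right) n = 3 \left(\left(-15 - 5\right)^{\frac{3}{2}} + n\right) n = 3 \left(\left(-20\right)^{\frac{3}{2}} + n\right) n = 3 \left(- 40 i \sqrt{5} + n\right) n = 3 \left(n - 40 i \sqrt{5}\right) n = 3 n \left(n - 40 i \sqrt{5}\right)$)
$-530157 + Q{\left(I{\left(-40 \right)} \right)} = -530157 + 3 \left(- 40 \left(1 - 40\right)\right) \left(- 40 \left(1 - 40\right) - 40 i \sqrt{5}\right) = -530157 + 3 \left(\left(-40\right) \left(-39\right)\right) \left(\left(-40\right) \left(-39\right) - 40 i \sqrt{5}\right) = -530157 + 3 \cdot 1560 \left(1560 - 40 i \sqrt{5}\right) = -530157 + \left(7300800 - 187200 i \sqrt{5}\right) = 6770643 - 187200 i \sqrt{5}$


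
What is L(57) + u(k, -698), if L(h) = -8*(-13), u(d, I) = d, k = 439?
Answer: 543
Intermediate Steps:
L(h) = 104
L(57) + u(k, -698) = 104 + 439 = 543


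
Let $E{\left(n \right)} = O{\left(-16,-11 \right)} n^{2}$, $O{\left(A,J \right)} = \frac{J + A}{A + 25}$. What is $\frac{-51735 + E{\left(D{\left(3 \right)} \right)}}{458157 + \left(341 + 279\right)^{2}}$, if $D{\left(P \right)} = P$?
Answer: $- \frac{51762}{842557} \approx -0.061434$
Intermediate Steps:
$O{\left(A,J \right)} = \frac{A + J}{25 + A}$
$E{\left(n \right)} = - 3 n^{2}$ ($E{\left(n \right)} = \frac{-16 - 11}{25 - 16} n^{2} = \frac{1}{9} \left(-27\right) n^{2} = - 3 n^{2}$)
$\frac{-51735 + E{\left(D{\left(3 \right)} \right)}}{458157 + \left(341 + 279\right)^{2}} = \frac{-51735 - 3 \cdot 3^{2}}{458157 + \left(341 + 279\right)^{2}} = \frac{-51735 - 27}{458157 + 620^{2}} = \frac{-51735 - 27}{458157 + 384400} = - \frac{51762}{842557}$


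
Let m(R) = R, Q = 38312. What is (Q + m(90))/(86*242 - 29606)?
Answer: -19201/4397 ≈ -4.3668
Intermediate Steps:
(Q + m(90))/(86*242 - 29606) = (38312 + 90)/(86*242 - 29606) = 38402/(20812 - 29606) = 38402/(-8794) = 38402*(-1/8794) = -19201/4397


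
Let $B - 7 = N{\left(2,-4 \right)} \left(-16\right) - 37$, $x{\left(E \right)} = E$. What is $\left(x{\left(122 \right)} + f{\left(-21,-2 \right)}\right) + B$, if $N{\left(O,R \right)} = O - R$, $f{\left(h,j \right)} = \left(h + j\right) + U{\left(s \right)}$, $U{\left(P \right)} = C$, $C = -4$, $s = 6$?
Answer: $-31$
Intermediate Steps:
$U{\left(P \right)} = -4$
$f{\left(h,j \right)} = -4 + h + j$ ($f{\left(h,j \right)} = \left(h + j\right) - 4 = -4 + h + j$)
$B = -126$ ($B = 7 + \left(\left(2 - -4\right) \left(-16\right) - 37\right) = 7 + \left(\left(2 + 4\right) \left(-16\right) - 37\right) = 7 + \left(6 \left(-16\right) - 37\right) = 7 - 133 = -126$)
$\left(x{\left(122 \right)} + f{\left(-21,-2 \right)}\right) + B = \left(122 - 27\right) - 126 = 95 - 126 = -31$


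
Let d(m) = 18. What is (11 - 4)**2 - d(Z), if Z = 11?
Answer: 31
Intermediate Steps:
(11 - 4)**2 - d(Z) = (11 - 4)**2 - 1*18 = 7**2 - 18 = 49 - 18 = 31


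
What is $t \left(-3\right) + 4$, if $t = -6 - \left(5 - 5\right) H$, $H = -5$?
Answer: $22$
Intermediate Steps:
$t = -6$ ($t = -6 - \left(5 - 5\right) \left(-5\right) = -6 - 0 \left(-5\right) = -6 - 0 = -6 + 0 = -6$)
$t \left(-3\right) + 4 = \left(-6\right) \left(-3\right) + 4 = 18 + 4 = 22$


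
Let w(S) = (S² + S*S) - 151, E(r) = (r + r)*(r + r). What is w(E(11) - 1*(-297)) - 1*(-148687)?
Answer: 1368458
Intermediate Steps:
E(r) = 4*r² (E(r) = (2*r)*(2*r) = 4*r²)
w(S) = -151 + 2*S² (w(S) = (S² + S²) - 151 = 2*S² - 151 = -151 + 2*S²)
w(E(11) - 1*(-297)) - 1*(-148687) = (-151 + 2*(4*11² - 1*(-297))²) - 1*(-148687) = (-151 + 2*(4*121 + 297)²) + 148687 = (-151 + 2*(484 + 297)²) + 148687 = (-151 + 2*781²) + 148687 = (-151 + 2*609961) + 148687 = (-151 + 1219922) + 148687 = 1219771 + 148687 = 1368458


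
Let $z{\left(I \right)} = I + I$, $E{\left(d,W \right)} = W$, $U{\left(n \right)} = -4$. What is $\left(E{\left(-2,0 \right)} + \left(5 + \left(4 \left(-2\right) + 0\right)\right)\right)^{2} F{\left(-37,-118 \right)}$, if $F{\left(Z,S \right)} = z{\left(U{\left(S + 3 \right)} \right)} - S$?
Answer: $990$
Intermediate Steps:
$z{\left(I \right)} = 2 I$
$F{\left(Z,S \right)} = -8 - S$ ($F{\left(Z,S \right)} = 2 \left(-4\right) - S = -8 - S$)
$\left(E{\left(-2,0 \right)} + \left(5 + \left(4 \left(-2\right) + 0\right)\right)\right)^{2} F{\left(-37,-118 \right)} = \left(0 + \left(5 + \left(4 \left(-2\right) + 0\right)\right)\right)^{2} \left(-8 - -118\right) = \left(0 + \left(5 + \left(-8 + 0\right)\right)\right)^{2} \left(-8 + 118\right) = \left(0 + \left(5 - 8\right)\right)^{2} \cdot 110 = \left(0 - 3\right)^{2} \cdot 110 = \left(-3\right)^{2} \cdot 110 = 9 \cdot 110 = 990$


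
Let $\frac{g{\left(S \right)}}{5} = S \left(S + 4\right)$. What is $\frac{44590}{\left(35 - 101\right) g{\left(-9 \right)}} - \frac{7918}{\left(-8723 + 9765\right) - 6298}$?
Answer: $- \frac{648793}{433620} \approx -1.4962$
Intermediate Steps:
$g{\left(S \right)} = 5 S \left(4 + S\right)$ ($g{\left(S \right)} = 5 S \left(S + 4\right) = 5 S \left(4 + S\right)$)
$\frac{44590}{\left(35 - 101\right) g{\left(-9 \right)}} - \frac{7918}{\left(-8723 + 9765\right) - 6298} = \frac{44590}{\left(35 - 101\right) 5 \left(-9\right) \left(4 - 9\right)} - \frac{7918}{\left(-8723 + 9765\right) - 6298} = \frac{44590}{\left(-66\right) 5 \left(-9\right) \left(-5\right)} - \frac{7918}{1042 - 6298} = \frac{44590}{\left(-66\right) 225} - \frac{7918}{-5256} = \frac{44590}{-14850} - - \frac{3959}{2628} = 44590 \left(- \frac{1}{14850}\right) + \frac{3959}{2628} = - \frac{4459}{1485} + \frac{3959}{2628} = - \frac{648793}{433620}$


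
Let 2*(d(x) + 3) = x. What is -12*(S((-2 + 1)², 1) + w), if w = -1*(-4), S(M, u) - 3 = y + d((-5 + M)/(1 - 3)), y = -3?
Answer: -24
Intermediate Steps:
d(x) = -3 + x/2
S(M, u) = -7/4 - M/4 (S(M, u) = 3 + (-3 + (-3 + ((-5 + M)/(1 - 3))/2)) = 3 + (-3 + (-3 + ((-5 + M)/(-2))/2)) = 3 + (-3 + (-3 + ((-5 + M)*(-½))/2)) = 3 + (-3 + (-3 + (5/2 - M/2)/2)) = 3 + (-3 + (-3 + (5/4 - M/4))) = 3 + (-3 + (-7/4 - M/4)) = 3 + (-19/4 - M/4) = -7/4 - M/4)
w = 4
-12*(S((-2 + 1)², 1) + w) = -12*((-7/4 - (-2 + 1)²/4) + 4) = -12*((-7/4 - ¼*(-1)²) + 4) = -12*((-7/4 - ¼*1) + 4) = -12*((-7/4 - ¼) + 4) = -12*(-2 + 4) = -12*2 = -24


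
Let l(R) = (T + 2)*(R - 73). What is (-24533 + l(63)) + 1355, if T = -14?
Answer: -23058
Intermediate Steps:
l(R) = 876 - 12*R (l(R) = (-14 + 2)*(R - 73) = -12*(-73 + R) = 876 - 12*R)
(-24533 + l(63)) + 1355 = (-24533 + (876 - 12*63)) + 1355 = (-24533 + (876 - 756)) + 1355 = (-24533 + 120) + 1355 = -24413 + 1355 = -23058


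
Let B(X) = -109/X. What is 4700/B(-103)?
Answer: 484100/109 ≈ 4441.3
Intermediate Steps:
4700/B(-103) = 4700/((-109/(-103))) = 4700/((-109*(-1/103))) = 4700/(109/103) = 4700*(103/109) = 484100/109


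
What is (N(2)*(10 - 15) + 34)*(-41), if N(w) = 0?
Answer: -1394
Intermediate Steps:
(N(2)*(10 - 15) + 34)*(-41) = (0*(10 - 15) + 34)*(-41) = (0*(-5) + 34)*(-41) = (0 + 34)*(-41) = 34*(-41) = -1394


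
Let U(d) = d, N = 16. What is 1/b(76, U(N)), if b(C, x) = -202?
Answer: -1/202 ≈ -0.0049505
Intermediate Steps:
1/b(76, U(N)) = 1/(-202) = -1/202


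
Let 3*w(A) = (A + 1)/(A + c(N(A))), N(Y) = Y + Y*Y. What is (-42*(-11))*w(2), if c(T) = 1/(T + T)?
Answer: 5544/25 ≈ 221.76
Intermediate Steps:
N(Y) = Y + Y²
c(T) = 1/(2*T)
w(A) = (1 + A)/(3*(A + 1/(2*A*(1 + A)))) (w(A) = ((A + 1)/(A + 1/(2*((A*(1 + A))))))/3 = ((1 + A)/(A + (1/(A*(1 + A)))/2))/3 = ((1 + A)/(A + 1/(2*A*(1 + A))))/3 = (1 + A)/(3*(A + 1/(2*A*(1 + A)))))
(-42*(-11))*w(2) = (-42*(-11))*((⅔)*2*(1 + 2)²/(1 + 2*2²*(1 + 2))) = 462*((⅔)*2*3²/(1 + 2*4*3)) = 462*((⅔)*2*9/(1 + 24)) = 462*((⅔)*2*9/25) = 462*((⅔)*2*9*(1/25)) = 462*(12/25) = 5544/25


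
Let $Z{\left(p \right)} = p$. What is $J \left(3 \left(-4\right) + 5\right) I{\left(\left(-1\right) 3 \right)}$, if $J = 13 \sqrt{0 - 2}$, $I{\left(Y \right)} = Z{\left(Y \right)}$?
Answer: $273 i \sqrt{2} \approx 386.08 i$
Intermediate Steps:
$I{\left(Y \right)} = Y$
$J = 13 i \sqrt{2}$ ($J = 13 \sqrt{-2} = 13 i \sqrt{2} \approx 18.385 i$)
$J \left(3 \left(-4\right) + 5\right) I{\left(\left(-1\right) 3 \right)} = 13 i \sqrt{2} \left(3 \left(-4\right) + 5\right) \left(\left(-1\right) 3\right) = 13 i \sqrt{2} \left(-12 + 5\right) \left(-3\right) = 13 i \sqrt{2} \left(-7\right) \left(-3\right) = - 91 i \sqrt{2} \left(-3\right) = 273 i \sqrt{2}$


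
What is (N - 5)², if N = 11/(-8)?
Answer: 2601/64 ≈ 40.641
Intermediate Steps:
N = -11/8 (N = 11*(-⅛) = -11/8 ≈ -1.3750)
(N - 5)² = (-11/8 - 5)² = (-51/8)² = 2601/64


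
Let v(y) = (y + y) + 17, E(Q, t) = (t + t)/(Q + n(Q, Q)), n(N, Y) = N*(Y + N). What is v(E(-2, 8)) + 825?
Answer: 2542/3 ≈ 847.33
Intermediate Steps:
n(N, Y) = N*(N + Y)
E(Q, t) = 2*t/(Q + 2*Q**2) (E(Q, t) = (t + t)/(Q + Q*(Q + Q)) = (2*t)/(Q + Q*(2*Q)) = (2*t)/(Q + 2*Q**2) = 2*t/(Q + 2*Q**2))
v(y) = 17 + 2*y (v(y) = 2*y + 17 = 17 + 2*y)
v(E(-2, 8)) + 825 = (17 + 2*(2*8/(-2*(1 + 2*(-2))))) + 825 = (17 + 2*(2*8*(-1/2)/(1 - 4))) + 825 = (17 + 2*(2*8*(-1/2)/(-3))) + 825 = (17 + 2*(2*8*(-1/2)*(-1/3))) + 825 = (17 + 2*(8/3)) + 825 = (17 + 16/3) + 825 = 67/3 + 825 = 2542/3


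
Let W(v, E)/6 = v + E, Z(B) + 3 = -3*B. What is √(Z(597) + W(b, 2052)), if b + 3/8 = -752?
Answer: √24015/2 ≈ 77.484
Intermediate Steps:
b = -6019/8 (b = -3/8 - 752 = -6019/8 ≈ -752.38)
Z(B) = -3 - 3*B
W(v, E) = 6*E + 6*v (W(v, E) = 6*(v + E) = 6*(E + v) = 6*E + 6*v)
√(Z(597) + W(b, 2052)) = √((-3 - 3*597) + (6*2052 + 6*(-6019/8))) = √((-3 - 1791) + (12312 - 18057/4)) = √(-1794 + 31191/4) = √(24015/4) = √24015/2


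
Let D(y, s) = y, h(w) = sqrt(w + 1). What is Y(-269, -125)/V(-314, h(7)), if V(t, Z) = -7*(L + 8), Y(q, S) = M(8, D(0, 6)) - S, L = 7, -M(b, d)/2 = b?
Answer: -109/105 ≈ -1.0381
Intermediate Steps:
h(w) = sqrt(1 + w)
M(b, d) = -2*b
Y(q, S) = -16 - S (Y(q, S) = -2*8 - S = -16 - S)
V(t, Z) = -105 (V(t, Z) = -7*(7 + 8) = -7*15 = -105)
Y(-269, -125)/V(-314, h(7)) = (-16 - 1*(-125))/(-105) = (-16 + 125)*(-1/105) = 109*(-1/105) = -109/105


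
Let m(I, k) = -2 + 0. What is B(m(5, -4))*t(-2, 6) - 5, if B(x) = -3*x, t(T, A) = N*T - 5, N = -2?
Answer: -11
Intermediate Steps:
t(T, A) = -5 - 2*T (t(T, A) = -2*T - 5 = -5 - 2*T)
m(I, k) = -2
B(m(5, -4))*t(-2, 6) - 5 = (-3*(-2))*(-5 - 2*(-2)) - 5 = 6*(-5 + 4) - 5 = 6*(-1) - 5 = -6 - 5 = -11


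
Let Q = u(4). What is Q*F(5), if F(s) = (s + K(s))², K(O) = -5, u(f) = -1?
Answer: 0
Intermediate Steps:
Q = -1
F(s) = (-5 + s)² (F(s) = (s - 5)² = (-5 + s)²)
Q*F(5) = -(-5 + 5)² = -1*0² = -1*0 = 0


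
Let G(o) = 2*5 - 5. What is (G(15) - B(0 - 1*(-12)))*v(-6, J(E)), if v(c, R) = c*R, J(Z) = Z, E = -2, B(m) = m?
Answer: -84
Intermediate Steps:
G(o) = 5 (G(o) = 10 - 5 = 5)
v(c, R) = R*c
(G(15) - B(0 - 1*(-12)))*v(-6, J(E)) = (5 - (0 - 1*(-12)))*(-2*(-6)) = (5 - (0 + 12))*12 = (5 - 1*12)*12 = (5 - 12)*12 = -7*12 = -84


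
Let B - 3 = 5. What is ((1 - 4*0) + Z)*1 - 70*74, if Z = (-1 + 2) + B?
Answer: -5170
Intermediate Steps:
B = 8 (B = 3 + 5 = 8)
Z = 9 (Z = (-1 + 2) + 8 = 1 + 8 = 9)
((1 - 4*0) + Z)*1 - 70*74 = ((1 - 4*0) + 9)*1 - 70*74 = ((1 + 0) + 9)*1 - 5180 = (1 + 9)*1 - 5180 = 10*1 - 5180 = 10 - 5180 = -5170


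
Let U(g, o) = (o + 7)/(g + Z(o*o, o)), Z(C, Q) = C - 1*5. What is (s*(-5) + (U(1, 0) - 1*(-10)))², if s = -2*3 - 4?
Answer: 54289/16 ≈ 3393.1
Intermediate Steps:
Z(C, Q) = -5 + C (Z(C, Q) = C - 5 = -5 + C)
s = -10 (s = -6 - 4 = -10)
U(g, o) = (7 + o)/(-5 + g + o²) (U(g, o) = (o + 7)/(g + (-5 + o*o)) = (7 + o)/(g + (-5 + o²)) = (7 + o)/(-5 + g + o²))
(s*(-5) + (U(1, 0) - 1*(-10)))² = (-10*(-5) + ((7 + 0)/(-5 + 1 + 0²) - 1*(-10)))² = (50 + (7/(-5 + 1 + 0) + 10))² = (50 + (7/(-4) + 10))² = (50 + (-¼*7 + 10))² = (50 + (-7/4 + 10))² = (50 + 33/4)² = (233/4)² = 54289/16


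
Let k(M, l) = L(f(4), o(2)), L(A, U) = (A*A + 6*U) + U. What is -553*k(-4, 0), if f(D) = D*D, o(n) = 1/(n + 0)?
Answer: -287007/2 ≈ -1.4350e+5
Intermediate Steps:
o(n) = 1/n
f(D) = D²
L(A, U) = A² + 7*U (L(A, U) = (A² + 6*U) + U = A² + 7*U)
k(M, l) = 519/2 (k(M, l) = (4²)² + 7/2 = 16² + 7*(½) = 256 + 7/2 = 519/2)
-553*k(-4, 0) = -553*519/2 = -287007/2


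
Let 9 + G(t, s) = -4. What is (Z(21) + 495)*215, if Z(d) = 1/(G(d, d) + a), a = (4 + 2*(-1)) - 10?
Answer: 2234710/21 ≈ 1.0641e+5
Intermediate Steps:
G(t, s) = -13 (G(t, s) = -9 - 4 = -13)
a = -8 (a = (4 - 2) - 10 = 2 - 10 = -8)
Z(d) = -1/21 (Z(d) = 1/(-13 - 8) = 1/(-21) = -1/21)
(Z(21) + 495)*215 = (-1/21 + 495)*215 = (10394/21)*215 = 2234710/21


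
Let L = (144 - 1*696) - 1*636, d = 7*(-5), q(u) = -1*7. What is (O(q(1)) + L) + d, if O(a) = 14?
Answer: -1209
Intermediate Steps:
q(u) = -7
d = -35
L = -1188 (L = (144 - 696) - 636 = -552 - 636 = -1188)
(O(q(1)) + L) + d = (14 - 1188) - 35 = -1174 - 35 = -1209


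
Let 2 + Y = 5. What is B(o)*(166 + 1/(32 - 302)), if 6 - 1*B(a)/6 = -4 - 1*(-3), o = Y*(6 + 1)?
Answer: 313733/45 ≈ 6971.8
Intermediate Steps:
Y = 3 (Y = -2 + 5 = 3)
o = 21 (o = 3*(6 + 1) = 3*7 = 21)
B(a) = 42 (B(a) = 36 - 6*(-4 - 1*(-3)) = 36 - 6*(-4 + 3) = 36 - 6*(-1) = 36 + 6 = 42)
B(o)*(166 + 1/(32 - 302)) = 42*(166 + 1/(32 - 302)) = 42*(166 + 1/(-270)) = 42*(166 - 1/270) = 42*(44819/270) = 313733/45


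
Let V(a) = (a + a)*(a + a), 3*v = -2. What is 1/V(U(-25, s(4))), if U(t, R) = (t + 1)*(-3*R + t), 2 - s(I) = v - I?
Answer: 1/4665600 ≈ 2.1433e-7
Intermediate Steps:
v = -⅔ (v = (⅓)*(-2) = -⅔ ≈ -0.66667)
s(I) = 8/3 + I (s(I) = 2 - (-⅔ - I) = 2 + (⅔ + I) = 8/3 + I)
U(t, R) = (1 + t)*(t - 3*R)
V(a) = 4*a² (V(a) = (2*a)*(2*a) = 4*a²)
1/V(U(-25, s(4))) = 1/(4*(-25 + (-25)² - 3*(8/3 + 4) - 3*(8/3 + 4)*(-25))²) = 1/(4*(-25 + 625 - 3*20/3 - 3*20/3*(-25))²) = 1/(4*(-25 + 625 - 20 + 500)²) = 1/(4*1080²) = 1/(4*1166400) = 1/4665600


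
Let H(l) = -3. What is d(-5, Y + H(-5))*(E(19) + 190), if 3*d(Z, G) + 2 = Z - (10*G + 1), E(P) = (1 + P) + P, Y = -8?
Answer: 7786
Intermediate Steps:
E(P) = 1 + 2*P
d(Z, G) = -1 - 10*G/3 + Z/3 (d(Z, G) = -⅔ + (Z - (10*G + 1))/3 = -⅔ + (Z - (1 + 10*G))/3 = -⅔ + (Z + (-1 - 10*G))/3 = -⅔ + (-1 + Z - 10*G)/3 = -⅔ + (-⅓ - 10*G/3 + Z/3) = -1 - 10*G/3 + Z/3)
d(-5, Y + H(-5))*(E(19) + 190) = (-1 - 10*(-8 - 3)/3 + (⅓)*(-5))*((1 + 2*19) + 190) = (-1 - 10/3*(-11) - 5/3)*((1 + 38) + 190) = (-1 + 110/3 - 5/3)*(39 + 190) = 34*229 = 7786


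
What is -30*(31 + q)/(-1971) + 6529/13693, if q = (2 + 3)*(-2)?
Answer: 2388361/2998767 ≈ 0.79645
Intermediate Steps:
q = -10 (q = 5*(-2) = -10)
-30*(31 + q)/(-1971) + 6529/13693 = -30*(31 - 10)/(-1971) + 6529/13693 = -30*21*(-1/1971) + 6529*(1/13693) = -630*(-1/1971) + 6529/13693 = 70/219 + 6529/13693 = 2388361/2998767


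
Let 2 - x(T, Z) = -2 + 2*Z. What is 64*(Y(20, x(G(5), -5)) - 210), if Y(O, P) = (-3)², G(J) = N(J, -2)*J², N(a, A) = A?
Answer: -12864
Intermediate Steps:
G(J) = -2*J²
x(T, Z) = 4 - 2*Z (x(T, Z) = 2 - (-2 + 2*Z) = 2 + (2 - 2*Z) = 4 - 2*Z)
Y(O, P) = 9
64*(Y(20, x(G(5), -5)) - 210) = 64*(9 - 210) = 64*(-201) = -12864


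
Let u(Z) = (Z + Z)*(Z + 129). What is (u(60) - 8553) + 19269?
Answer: 33396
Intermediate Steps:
u(Z) = 2*Z*(129 + Z) (u(Z) = (2*Z)*(129 + Z) = 2*Z*(129 + Z))
(u(60) - 8553) + 19269 = (2*60*(129 + 60) - 8553) + 19269 = (2*60*189 - 8553) + 19269 = (22680 - 8553) + 19269 = 14127 + 19269 = 33396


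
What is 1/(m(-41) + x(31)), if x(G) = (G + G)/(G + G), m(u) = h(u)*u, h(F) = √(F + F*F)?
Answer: -1/2756839 - 82*√410/2756839 ≈ -0.00060264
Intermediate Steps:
h(F) = √(F + F²)
m(u) = u*√(u*(1 + u)) (m(u) = √(u*(1 + u))*u = u*√(u*(1 + u)))
x(G) = 1 (x(G) = (2*G)/((2*G)) = (2*G)*(1/(2*G)) = 1)
1/(m(-41) + x(31)) = 1/(-41*2*√410 + 1) = 1/(-82*√410 + 1) = 1/(1 - 82*√410)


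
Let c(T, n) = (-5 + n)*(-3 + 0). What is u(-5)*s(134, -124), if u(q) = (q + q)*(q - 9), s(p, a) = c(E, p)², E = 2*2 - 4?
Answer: 20967660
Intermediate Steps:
E = 0 (E = 4 - 4 = 0)
c(T, n) = 15 - 3*n (c(T, n) = (-5 + n)*(-3) = 15 - 3*n)
s(p, a) = (15 - 3*p)²
u(q) = 2*q*(-9 + q) (u(q) = (2*q)*(-9 + q) = 2*q*(-9 + q))
u(-5)*s(134, -124) = (2*(-5)*(-9 - 5))*(9*(-5 + 134)²) = (2*(-5)*(-14))*(9*129²) = 140*(9*16641) = 140*149769 = 20967660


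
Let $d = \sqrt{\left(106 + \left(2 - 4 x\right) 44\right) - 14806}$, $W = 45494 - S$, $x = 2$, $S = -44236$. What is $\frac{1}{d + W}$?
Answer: $\frac{14955}{1341914644} - \frac{i \sqrt{3741}}{4025743932} \approx 1.1145 \cdot 10^{-5} - 1.5193 \cdot 10^{-8} i$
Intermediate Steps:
$W = 89730$ ($W = 45494 - -44236 = 45494 + 44236 = 89730$)
$d = 2 i \sqrt{3741}$ ($d = \sqrt{\left(106 + \left(2 - 8\right) 44\right) - 14806} = \sqrt{\left(106 - 264\right) - 14806} = \sqrt{-158 - 14806} = \sqrt{-14964} = 2 i \sqrt{3741} \approx 122.33 i$)
$\frac{1}{d + W} = \frac{1}{2 i \sqrt{3741} + 89730} = \frac{1}{89730 + 2 i \sqrt{3741}}$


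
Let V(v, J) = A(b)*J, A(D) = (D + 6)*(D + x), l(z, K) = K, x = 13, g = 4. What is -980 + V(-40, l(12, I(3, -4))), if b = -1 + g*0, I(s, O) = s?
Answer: -800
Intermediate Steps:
b = -1 (b = -1 + 4*0 = -1 + 0 = -1)
A(D) = (6 + D)*(13 + D) (A(D) = (D + 6)*(D + 13) = (6 + D)*(13 + D))
V(v, J) = 60*J (V(v, J) = (78 + (-1)² + 19*(-1))*J = (78 + 1 - 19)*J = 60*J)
-980 + V(-40, l(12, I(3, -4))) = -980 + 60*3 = -980 + 180 = -800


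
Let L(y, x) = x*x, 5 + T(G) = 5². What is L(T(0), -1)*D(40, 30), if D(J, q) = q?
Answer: 30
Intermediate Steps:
T(G) = 20 (T(G) = -5 + 5² = -5 + 25 = 20)
L(y, x) = x²
L(T(0), -1)*D(40, 30) = (-1)²*30 = 1*30 = 30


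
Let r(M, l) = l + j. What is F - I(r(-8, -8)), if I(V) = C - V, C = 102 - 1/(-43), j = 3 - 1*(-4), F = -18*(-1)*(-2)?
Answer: -5978/43 ≈ -139.02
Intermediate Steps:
F = -36 (F = 18*(-2) = -36)
j = 7 (j = 3 + 4 = 7)
C = 4387/43 (C = 102 - 1*(-1/43) = 102 + 1/43 = 4387/43 ≈ 102.02)
r(M, l) = 7 + l (r(M, l) = l + 7 = 7 + l)
I(V) = 4387/43 - V
F - I(r(-8, -8)) = -36 - (4387/43 - (7 - 8)) = -36 - (4387/43 - 1*(-1)) = -36 - (4387/43 + 1) = -36 - 1*4430/43 = -36 - 4430/43 = -5978/43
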